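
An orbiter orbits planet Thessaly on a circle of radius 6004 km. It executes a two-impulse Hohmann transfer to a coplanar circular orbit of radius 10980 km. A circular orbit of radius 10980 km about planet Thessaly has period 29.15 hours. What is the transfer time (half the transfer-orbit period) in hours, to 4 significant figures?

From Kepler's third law T² = 4π²r³/μ at r = 10980 km, T = 29.15 hours = 29.15 × 3600 s = 1.0494×10^5 s: μ = 4π²r³/T² = 4745.53 km³/s².
Semi-major axis of the transfer orbit: a_t = (6004 + 10980)/2 = 8492 km.
Transfer time t = π√(a_t³/μ) = π√((8492)³ / 4745.53) = 35688 s.
Converting: 35688 s ÷ 3600 s/hour = 9.913 hours.

t = 9.913 hours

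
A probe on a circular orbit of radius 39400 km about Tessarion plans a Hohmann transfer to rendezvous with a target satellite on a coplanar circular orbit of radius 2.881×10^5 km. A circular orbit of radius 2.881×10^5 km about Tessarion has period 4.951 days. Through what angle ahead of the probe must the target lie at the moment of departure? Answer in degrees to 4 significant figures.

φ = 102.9°

From Kepler's third law T² = 4π²r³/μ at r = 2.881×10^5 km, T = 4.951 days = 4.951 × 86400 s = 4.277664×10^5 s: μ = 4π²r³/T² = 5.15913×10^6 km³/s².
Transfer-ellipse semi-major axis a_t = (r₁ + r₂)/2 = (39400 + 2.881×10^5)/2 = 1.6375×10^5 km.
The half-period of the transfer ellipse is t = π√(a_t³/μ) = 91650 s.
Target angular speed ω₂ = √(μ/r₂³) = 1.4688×10^-5 rad/s.
Angle swept by the target during transfer: ω₂·t = 1.3462 rad = 77.13°.
The probe traverses 180° on the transfer ellipse, so the target must lead by 180° − 77.13° = 102.9°.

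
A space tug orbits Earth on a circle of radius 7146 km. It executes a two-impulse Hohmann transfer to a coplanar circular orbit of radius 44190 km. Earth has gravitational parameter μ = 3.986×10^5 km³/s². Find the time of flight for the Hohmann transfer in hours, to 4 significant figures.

t = 5.684 hours

Semi-major axis of the transfer orbit: a_t = (7146 + 44190)/2 = 25668 km.
By Kepler's third law the transfer-orbit period is T = 2π√(a_t³/μ), so t = T/2 = 20463 s.
Converting: 20463 s ÷ 3600 s/hour = 5.684 hours.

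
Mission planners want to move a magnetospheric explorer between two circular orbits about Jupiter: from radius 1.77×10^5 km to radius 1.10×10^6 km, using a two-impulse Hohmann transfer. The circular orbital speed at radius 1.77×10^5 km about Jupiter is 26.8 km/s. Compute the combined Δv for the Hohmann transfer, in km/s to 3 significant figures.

From the circular-orbit relation v² = μ/r at r = 1.77×10^5 km: μ = v²r = (26.8)² × 1.77×10^5 = 1.27128×10^8 km³/s².
Transfer-ellipse semi-major axis a_t = (r₁ + r₂)/2 = (1.770×10^5 + 1.100×10^6)/2 = 6.385×10^5 km.
At r₁ the circular-orbit speed is v₁ = √(μ/r₁) = 26.800 km/s.
On the transfer ellipse at r₁, vis-viva equation gives v_p = √[μ(2/r₁ − 1/a_t)] = 35.176 km/s.
First burn Δv₁ = |v_p − v₁| = 8.376 km/s.
Circular speed at r₂: v₂ = √(μ/r₂) = 10.75 km/s.
Transfer-orbit speed at r₂: v_a = √[μ(2/r₂ − 1/a_t)] = 5.660 km/s.
Second burn Δv₂ = |v₂ − v_a| = 5.090 km/s.
Total Δv = Δv₁ + Δv₂ = 13.47 km/s.

Δv = 13.5 km/s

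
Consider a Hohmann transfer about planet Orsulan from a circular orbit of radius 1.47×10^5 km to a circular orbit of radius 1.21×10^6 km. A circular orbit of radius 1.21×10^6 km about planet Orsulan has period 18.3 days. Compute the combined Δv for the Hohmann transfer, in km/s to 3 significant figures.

From Kepler's third law T² = 4π²r³/μ at r = 1.21×10^6 km, T = 18.3 days = 18.3 × 86400 s = 1.58112×10^6 s: μ = 4π²r³/T² = 2.79760×10^7 km³/s².
The Hohmann ellipse has a_t = (r₁ + r₂)/2 = 6.785×10^5 km.
Circular speed at r₁: v₁ = √(μ/r₁) = √(2.79760×10^7/1.470×10^5) = 13.79540 km/s.
On the transfer ellipse at r₁, vis-viva equation gives v_p = √[μ(2/r₁ − 1/a_t)] = 18.42265 km/s.
First burn Δv₁ = |v_p − v₁| = 4.62725 km/s.
Circular speed at r₂: v₂ = √(μ/r₂) = 4.808398 km/s.
Transfer-orbit speed at r₂: v_a = √[μ(2/r₂ − 1/a_t)] = 2.238124 km/s.
Second burn Δv₂ = |v₂ − v_a| = 2.57027 km/s.
Total Δv = Δv₁ + Δv₂ = 7.198 km/s.

Δv = 7.20 km/s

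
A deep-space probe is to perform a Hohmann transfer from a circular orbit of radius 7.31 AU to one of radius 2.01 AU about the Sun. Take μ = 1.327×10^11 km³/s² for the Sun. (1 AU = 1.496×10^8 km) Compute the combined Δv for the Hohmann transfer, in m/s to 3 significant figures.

In km: r₁ = 7.31 × 1.496×10^8 = 1.093576×10^9 km; r₂ = 2.01 × 1.496×10^8 = 3.00696×10^8 km.
Transfer-ellipse semi-major axis a_t = (r₁ + r₂)/2 = (1.093576×10^9 + 3.00696×10^8)/2 = 6.97136×10^8 km.
At r₁ the circular-orbit speed is v₁ = √(μ/r₁) = 11.016 km/s.
Transfer-orbit speed at r₁ (vis-viva): v_a = √[μ(2/r₁ − 1/a_t)] = 7.2346 km/s.
First burn Δv₁ = |v_a − v₁| = 3.781 km/s.
Circular speed at r₂: v₂ = √(μ/r₂) = 21.007 km/s.
Transfer-orbit speed at r₂: v_p = √[μ(2/r₂ − 1/a_t)] = 26.311 km/s.
Second burn Δv₂ = |v₂ − v_p| = 5.304 km/s.
Total Δv = Δv₁ + Δv₂ = 9.085 km/s.

Δv = 9080 m/s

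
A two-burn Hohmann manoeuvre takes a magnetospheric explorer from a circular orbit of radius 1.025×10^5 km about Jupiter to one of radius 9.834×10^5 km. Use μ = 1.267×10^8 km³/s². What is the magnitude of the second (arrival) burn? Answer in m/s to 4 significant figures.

Transfer-ellipse semi-major axis a_t = (r₁ + r₂)/2 = (1.025×10^5 + 9.834×10^5)/2 = 5.4295×10^5 km.
On the circular orbit at r = 9.834×10^5 km, v_c = √(μ/r) = 11.351 km/s.
Vis-viva on the transfer ellipse at r = 9.834×10^5 km gives v_t = √[μ(2/r − 1/a_t)] = 4.9318 km/s.
Δv₂ = |v_t − v_c| = |4.9318 − 11.351| = 6.419 km/s.

Δv₂ = 6419 m/s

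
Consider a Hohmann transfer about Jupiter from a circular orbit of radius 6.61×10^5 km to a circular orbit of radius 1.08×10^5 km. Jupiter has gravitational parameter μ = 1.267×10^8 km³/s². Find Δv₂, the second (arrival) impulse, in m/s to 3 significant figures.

Semi-major axis of the transfer orbit: a_t = (6.610×10^5 + 1.080×10^5)/2 = 3.845×10^5 km.
On the circular orbit at r = 1.080×10^5 km, v_c = √(μ/r) = 34.25 km/s.
Transfer-orbit speed at the same r (vis-viva, a = a_t): v_t = √[μ(2/r − 1/a_t)] = 44.91 km/s.
Δv₂ = |v_t − v_c| = |44.91 − 34.25| = 10.66 km/s.

Δv₂ = 10700 m/s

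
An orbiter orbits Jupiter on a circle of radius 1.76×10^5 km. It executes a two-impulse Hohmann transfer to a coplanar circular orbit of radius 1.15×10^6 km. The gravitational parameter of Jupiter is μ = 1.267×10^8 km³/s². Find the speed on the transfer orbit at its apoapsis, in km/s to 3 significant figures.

v = 5.41 km/s

Semi-major axis of the transfer orbit: a_t = (1.760×10^5 + 1.150×10^6)/2 = 6.630×10^5 km.
At apoapsis, r = 1.150×10^6 km.
Vis-viva: v = √[μ(2/r − 1/a_t)] = √[1.267×10^8 × (2/1.150×10^6 − 1/6.630×10^5)] = 5.408 km/s.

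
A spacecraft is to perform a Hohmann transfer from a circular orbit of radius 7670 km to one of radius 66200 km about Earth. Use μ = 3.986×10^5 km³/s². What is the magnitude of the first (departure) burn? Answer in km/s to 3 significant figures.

Δv₁ = 2.44 km/s

The Hohmann ellipse has a_t = (r₁ + r₂)/2 = 36935 km.
On the circular orbit at r = 7670 km, v_c = √(μ/r) = 7.209 km/s.
Vis-viva on the transfer ellipse at r = 7670 km gives v_t = √[μ(2/r − 1/a_t)] = 9.651 km/s.
Δv₁ = |v_t − v_c| = |9.651 − 7.209| = 2.442 km/s.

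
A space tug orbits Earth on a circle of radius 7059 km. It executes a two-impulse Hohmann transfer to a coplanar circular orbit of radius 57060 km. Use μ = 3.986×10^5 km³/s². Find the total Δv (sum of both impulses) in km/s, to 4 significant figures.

Δv = 3.913 km/s

Transfer-ellipse semi-major axis a_t = (r₁ + r₂)/2 = (7059 + 57060)/2 = 32059.5 km.
Circular speed at r₁: v₁ = √(μ/r₁) = √(3.986×10^5/7059) = 7.5144 km/s.
On the transfer ellipse at r₁, vis-viva gives v_p = √[μ(2/r₁ − 1/a_t)] = 10.025 km/s.
First burn Δv₁ = |v_p − v₁| = 2.5106 km/s.
Circular speed at r₂: v₂ = √(μ/r₂) = 2.6430 km/s.
Transfer-orbit speed at r₂: v_a = √[μ(2/r₂ − 1/a_t)] = 1.2402 km/s.
Second burn Δv₂ = |v₂ − v_a| = 1.4028 km/s.
Total Δv = Δv₁ + Δv₂ = 3.913 km/s.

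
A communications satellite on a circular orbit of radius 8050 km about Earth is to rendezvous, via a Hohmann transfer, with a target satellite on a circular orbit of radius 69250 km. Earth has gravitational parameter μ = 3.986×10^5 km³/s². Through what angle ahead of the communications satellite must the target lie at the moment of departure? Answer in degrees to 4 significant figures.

φ = 104.9°

Semi-major axis of the transfer orbit: a_t = (8050 + 69250)/2 = 38650 km.
Transfer time t = π√(a_t³/μ) = 37809.9 s.
Target angular speed ω₂ = √(μ/r₂³) = 3.46449×10^-5 rad/s.
Angle swept by the target during transfer: ω₂·t = 1.30992 rad = 75.053°.
Arrival is 180° from departure on the ellipse, so φ = 180° − 75.053° = 104.9°.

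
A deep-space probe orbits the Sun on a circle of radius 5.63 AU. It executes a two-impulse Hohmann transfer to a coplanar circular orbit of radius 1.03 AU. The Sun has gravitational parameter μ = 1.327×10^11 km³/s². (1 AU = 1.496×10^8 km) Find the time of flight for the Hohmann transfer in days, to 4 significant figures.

In km: r₁ = 5.63 × 1.496×10^8 = 8.42248×10^8 km; r₂ = 1.03 × 1.496×10^8 = 1.54088×10^8 km.
Transfer-ellipse semi-major axis a_t = (r₁ + r₂)/2 = (8.42248×10^8 + 1.54088×10^8)/2 = 4.98168×10^8 km.
Transfer time t = π√(a_t³/μ) = π√((4.98168×10^8)³ / 1.327×10^11) = 9.589×10^7 s.
Converting: 9.589×10^7 s ÷ 86400 s/day = 1110 days.

t = 1110 days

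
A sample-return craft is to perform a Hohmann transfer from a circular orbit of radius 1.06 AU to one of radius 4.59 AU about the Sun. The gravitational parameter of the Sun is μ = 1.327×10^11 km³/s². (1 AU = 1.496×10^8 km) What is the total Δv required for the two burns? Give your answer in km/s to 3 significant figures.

In km: r₁ = 1.06 × 1.496×10^8 = 1.58576×10^8 km; r₂ = 4.59 × 1.496×10^8 = 6.86664×10^8 km.
Semi-major axis of the transfer orbit: a_t = (1.58576×10^8 + 6.86664×10^8)/2 = 4.2262×10^8 km.
Circular speed at r₁: v₁ = √(μ/r₁) = √(1.327×10^11/1.58576×10^8) = 28.9279 km/s.
On the transfer ellipse at r₁, vis-viva equation gives v_p = √[μ(2/r₁ − 1/a_t)] = 36.8735 km/s.
First burn Δv₁ = |v_p − v₁| = 7.946 km/s.
Circular speed at r₂: v₂ = √(μ/r₂) = 13.9016 km/s.
Transfer-orbit speed at r₂: v_a = √[μ(2/r₂ − 1/a_t)] = 8.51544 km/s.
Second burn Δv₂ = |v₂ − v_a| = 5.386 km/s.
Δv = Δv₁ + Δv₂ = 7.946 + 5.386 = 13.33 km/s.

Δv = 13.3 km/s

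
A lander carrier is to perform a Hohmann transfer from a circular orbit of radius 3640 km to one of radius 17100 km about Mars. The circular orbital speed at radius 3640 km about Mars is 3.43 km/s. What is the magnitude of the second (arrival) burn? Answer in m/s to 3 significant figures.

Δv₂ = 645 m/s

From the circular-orbit relation v² = μ/r at r = 3640 km: μ = v²r = (3.43)² × 3640 = 42824.2 km³/s².
Transfer-ellipse semi-major axis a_t = (r₁ + r₂)/2 = (3640 + 17100)/2 = 10370 km.
On the circular orbit at r = 17100 km, v_c = √(μ/r) = 1.5825 km/s.
Vis-viva on the transfer ellipse at r = 17100 km gives v_t = √[μ(2/r − 1/a_t)] = 0.93758 km/s.
Δv₂ = |v_t − v_c| = |0.93758 − 1.5825| = 0.6449 km/s.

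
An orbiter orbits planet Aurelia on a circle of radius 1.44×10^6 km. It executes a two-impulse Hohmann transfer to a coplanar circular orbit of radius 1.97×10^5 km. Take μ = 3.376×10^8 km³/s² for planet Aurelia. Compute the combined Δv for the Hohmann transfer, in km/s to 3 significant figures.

The Hohmann ellipse has a_t = (r₁ + r₂)/2 = 8.185×10^5 km.
At r₁ the circular-orbit speed is v₁ = √(μ/r₁) = 15.312 km/s.
Transfer-orbit speed at r₁ (vis-viva equation): v_a = √[μ(2/r₁ − 1/a_t)] = 7.5118 km/s.
First burn Δv₁ = |v_a − v₁| = 7.800 km/s.
At r₂, v₂ = √(μ/r₂) = 41.40 km/s.
Transfer-orbit speed at r₂: v_p = √[μ(2/r₂ − 1/a_t)] = 54.91 km/s.
Second burn Δv₂ = |v₂ − v_p| = 13.51 km/s.
Δv = Δv₁ + Δv₂ = 7.800 + 13.51 = 21.31 km/s.

Δv = 21.3 km/s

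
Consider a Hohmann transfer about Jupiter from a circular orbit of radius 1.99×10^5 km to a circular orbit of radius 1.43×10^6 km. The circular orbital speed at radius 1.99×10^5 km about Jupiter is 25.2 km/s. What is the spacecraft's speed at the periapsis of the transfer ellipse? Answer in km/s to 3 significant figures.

From the circular-orbit relation v² = μ/r at r = 1.99×10^5 km: μ = v²r = (25.2)² × 1.99×10^5 = 1.26373×10^8 km³/s².
The Hohmann ellipse has a_t = (r₁ + r₂)/2 = 8.145×10^5 km.
At periapsis, r = 1.990×10^5 km.
From the vis-viva equation, v = √[μ(2/r − 1/a_t)] = 33.39 km/s.

v = 33.4 km/s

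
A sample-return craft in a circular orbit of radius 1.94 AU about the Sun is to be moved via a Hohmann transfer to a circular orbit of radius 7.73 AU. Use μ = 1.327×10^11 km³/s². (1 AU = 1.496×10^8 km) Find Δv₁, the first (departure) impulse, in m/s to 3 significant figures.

Δv₁ = 5650 m/s

In km: r₁ = 1.94 × 1.496×10^8 = 2.90224×10^8 km; r₂ = 7.73 × 1.496×10^8 = 1.156408×10^9 km.
Semi-major axis of the transfer orbit: a_t = (2.90224×10^8 + 1.156408×10^9)/2 = 7.23316×10^8 km.
On the circular orbit at r = 2.90224×10^8 km, v_c = √(μ/r) = 21.383 km/s.
Transfer-orbit speed at the same r (vis-viva, a = a_t): v_t = √[μ(2/r − 1/a_t)] = 27.037 km/s.
Δv₁ = |v_t − v_c| = |27.037 − 21.383| = 5.654 km/s.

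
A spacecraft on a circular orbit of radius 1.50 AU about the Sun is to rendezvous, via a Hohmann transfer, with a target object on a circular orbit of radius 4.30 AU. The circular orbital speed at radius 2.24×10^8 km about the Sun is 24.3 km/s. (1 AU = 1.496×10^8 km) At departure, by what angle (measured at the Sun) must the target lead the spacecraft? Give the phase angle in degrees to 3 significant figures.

φ = 80.3°

From the circular-orbit relation v² = μ/r at r = 2.24×10^8 km: μ = v²r = (24.3)² × 2.24×10^8 = 1.32270×10^11 km³/s².
In km: r₁ = 1.50 × 1.496×10^8 = 2.244×10^8 km; r₂ = 4.30 × 1.496×10^8 = 6.4328×10^8 km.
Semi-major axis of the transfer orbit: a_t = (2.244×10^8 + 6.4328×10^8)/2 = 4.3384×10^8 km.
The half-period of the transfer ellipse is t = π√(a_t³/μ) = 7.806×10^7 s.
Target angular speed ω₂ = √(μ/r₂³) = 2.229×10^-8 rad/s.
Angle swept by the target during transfer: ω₂·t = 1.740 rad = 99.69°.
The spacecraft traverses 180° on the transfer ellipse, so the target must lead by 180° − 99.69° = 80.3°.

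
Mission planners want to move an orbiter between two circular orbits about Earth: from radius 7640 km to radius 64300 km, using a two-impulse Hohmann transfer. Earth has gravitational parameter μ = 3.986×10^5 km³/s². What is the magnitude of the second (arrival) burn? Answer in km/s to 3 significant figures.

Δv₂ = 1.34 km/s

The Hohmann ellipse has a_t = (r₁ + r₂)/2 = 35970 km.
Circular speed at r = 64300 km: v_c = √(μ/r) = 2.4898 km/s.
Transfer-orbit speed at the same r (vis-viva, a = a_t): v_t = √[μ(2/r − 1/a_t)] = 1.1475 km/s.
Δv₂ = |v_t − v_c| = |1.1475 − 2.4898| = 1.342 km/s.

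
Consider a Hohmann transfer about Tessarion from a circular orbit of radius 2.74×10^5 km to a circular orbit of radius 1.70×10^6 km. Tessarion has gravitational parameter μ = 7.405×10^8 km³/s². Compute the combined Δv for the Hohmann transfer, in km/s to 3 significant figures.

Δv = 26.1 km/s

Transfer-ellipse semi-major axis a_t = (r₁ + r₂)/2 = (2.740×10^5 + 1.700×10^6)/2 = 9.870×10^5 km.
At r₁ the circular-orbit speed is v₁ = √(μ/r₁) = 51.99 km/s.
Transfer-orbit speed at r₁ (vis-viva equation): v_p = √[μ(2/r₁ − 1/a_t)] = 68.23 km/s.
First burn Δv₁ = |v_p − v₁| = 16.24 km/s.
At r₂, v₂ = √(μ/r₂) = 20.871 km/s.
Transfer-orbit speed at r₂: v_a = √[μ(2/r₂ − 1/a_t)] = 10.997 km/s.
Second burn Δv₂ = |v₂ − v_a| = 9.874 km/s.
Δv = Δv₁ + Δv₂ = 16.24 + 9.874 = 26.11 km/s.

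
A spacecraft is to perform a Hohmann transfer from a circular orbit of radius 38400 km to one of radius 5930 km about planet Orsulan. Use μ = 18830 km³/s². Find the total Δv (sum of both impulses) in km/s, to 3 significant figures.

Transfer-ellipse semi-major axis a_t = (r₁ + r₂)/2 = (38400 + 5930)/2 = 22165 km.
Circular speed at r₁: v₁ = √(μ/r₁) = √(18830/38400) = 0.7003 km/s.
Transfer-orbit speed at r₁ (vis-viva equation): v_a = √[μ(2/r₁ − 1/a_t)] = 0.3622 km/s.
First burn Δv₁ = |v_a − v₁| = 0.3381 km/s.
At r₂, v₂ = √(μ/r₂) = 1.7820 km/s.
Transfer-orbit speed at r₂: v_p = √[μ(2/r₂ − 1/a_t)] = 2.3455 km/s.
Second burn Δv₂ = |v₂ − v_p| = 0.5635 km/s.
Δv = Δv₁ + Δv₂ = 0.3381 + 0.5635 = 0.9016 km/s.

Δv = 0.902 km/s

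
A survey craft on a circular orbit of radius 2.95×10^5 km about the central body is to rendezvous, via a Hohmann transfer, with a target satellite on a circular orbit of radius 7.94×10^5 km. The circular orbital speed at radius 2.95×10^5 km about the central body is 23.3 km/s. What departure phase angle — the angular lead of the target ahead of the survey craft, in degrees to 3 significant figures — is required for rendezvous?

φ = 77.8°

From the circular-orbit relation v² = μ/r at r = 2.95×10^5 km: μ = v²r = (23.3)² × 2.95×10^5 = 1.60153×10^8 km³/s².
Transfer-ellipse semi-major axis a_t = (r₁ + r₂)/2 = (2.950×10^5 + 7.940×10^5)/2 = 5.445×10^5 km.
The half-period of the transfer ellipse is t = π√(a_t³/μ) = 99740 s.
The target's mean motion on its circular orbit is ω₂ = √(μ/r₂³) = 1.789×10^-5 rad/s.
Angle swept by the target during transfer: ω₂·t = 1.784 rad = 102.2°.
Arrival is 180° from departure on the ellipse, so φ = 180° − 102.2° = 77.8°.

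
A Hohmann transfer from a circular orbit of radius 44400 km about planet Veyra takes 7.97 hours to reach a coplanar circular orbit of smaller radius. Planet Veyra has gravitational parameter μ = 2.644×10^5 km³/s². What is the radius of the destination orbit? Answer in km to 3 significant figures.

Transfer time t = 7.97 hours = 28692 s, and t = π√(a_t³/μ).
So a_t = (μ t²/π²)^(1/3) = (2.644×10^5 × (28692)² / π²)^(1/3) = 28043 km.
Since a_t = (r₁ + r₂)/2, r₂ = 2a_t − r₁ = 2×28043 − 44400 = 11686 km.

r₂ = 11700 km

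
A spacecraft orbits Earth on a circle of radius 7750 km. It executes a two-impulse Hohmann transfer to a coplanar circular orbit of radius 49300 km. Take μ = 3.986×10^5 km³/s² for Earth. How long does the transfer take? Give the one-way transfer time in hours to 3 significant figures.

Semi-major axis of the transfer orbit: a_t = (7750 + 49300)/2 = 28525 km.
Half the transfer-orbit period gives t = π√(a_t³/μ) = 23970 s.
Converting: 23970 s ÷ 3600 s/hour = 6.66 hours.

t = 6.66 hours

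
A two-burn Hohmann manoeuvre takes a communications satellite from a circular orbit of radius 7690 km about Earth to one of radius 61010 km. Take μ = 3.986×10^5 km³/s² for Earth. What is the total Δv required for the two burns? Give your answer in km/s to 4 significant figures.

Δv = 3.742 km/s

Semi-major axis of the transfer orbit: a_t = (7690 + 61010)/2 = 34350 km.
Circular speed at r₁: v₁ = √(μ/r₁) = √(3.986×10^5/7690) = 7.200 km/s.
Transfer-orbit speed at r₁ (v² = μ(2/r − 1/a)): v_p = √[μ(2/r₁ − 1/a_t)] = 9.595 km/s.
First burn Δv₁ = |v_p − v₁| = 2.395 km/s.
At r₂, v₂ = √(μ/r₂) = 2.556 km/s.
Transfer-orbit speed at r₂: v_a = √[μ(2/r₂ − 1/a_t)] = 1.209 km/s.
Second burn Δv₂ = |v₂ − v_a| = 1.347 km/s.
Δv = Δv₁ + Δv₂ = 2.395 + 1.347 = 3.742 km/s.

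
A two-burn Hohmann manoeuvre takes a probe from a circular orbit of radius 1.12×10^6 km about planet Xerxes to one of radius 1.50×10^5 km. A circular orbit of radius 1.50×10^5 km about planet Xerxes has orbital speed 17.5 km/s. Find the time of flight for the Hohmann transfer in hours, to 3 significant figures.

t = 65.2 hours

From the circular-orbit relation v² = μ/r at r = 1.50×10^5 km: μ = v²r = (17.5)² × 1.50×10^5 = 4.59375×10^7 km³/s².
Transfer-ellipse semi-major axis a_t = (r₁ + r₂)/2 = (1.120×10^6 + 1.500×10^5)/2 = 6.350×10^5 km.
Transfer time t = π√(a_t³/μ) = π√((6.350×10^5)³ / 4.59375×10^7) = 2.3455×10^5 s.
Converting: 2.3455×10^5 s ÷ 3600 s/hour = 65.2 hours.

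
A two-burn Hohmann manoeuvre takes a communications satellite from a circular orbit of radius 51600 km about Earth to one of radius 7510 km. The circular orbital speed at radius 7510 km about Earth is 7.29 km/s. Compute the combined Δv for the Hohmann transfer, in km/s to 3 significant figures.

Δv = 3.72 km/s

From the circular-orbit relation v² = μ/r at r = 7510 km: μ = v²r = (7.29)² × 7510 = 3.99112×10^5 km³/s².
Transfer-ellipse semi-major axis a_t = (r₁ + r₂)/2 = (51600 + 7510)/2 = 29555 km.
Circular speed at r₁: v₁ = √(μ/r₁) = √(3.99112×10^5/51600) = 2.7811 km/s.
On the transfer ellipse at r₁, vis-viva equation gives v_a = √[μ(2/r₁ − 1/a_t)] = 1.4019 km/s.
First burn Δv₁ = |v_a − v₁| = 1.3792 km/s.
Circular speed at r₂: v₂ = √(μ/r₂) = 7.2900 km/s.
Transfer-orbit speed at r₂: v_p = √[μ(2/r₂ − 1/a_t)] = 9.6325 km/s.
Second burn Δv₂ = |v₂ − v_p| = 2.3425 km/s.
Δv = Δv₁ + Δv₂ = 1.3792 + 2.3425 = 3.722 km/s.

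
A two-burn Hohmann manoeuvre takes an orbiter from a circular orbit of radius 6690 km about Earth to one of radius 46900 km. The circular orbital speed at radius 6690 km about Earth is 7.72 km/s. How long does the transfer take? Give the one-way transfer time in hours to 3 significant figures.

From the circular-orbit relation v² = μ/r at r = 6690 km: μ = v²r = (7.72)² × 6690 = 3.98713×10^5 km³/s².
The Hohmann ellipse has a_t = (r₁ + r₂)/2 = 26795 km.
Half the transfer-orbit period gives t = π√(a_t³/μ) = 21820 s.
Converting: 21820 s ÷ 3600 s/hour = 6.06 hours.

t = 6.06 hours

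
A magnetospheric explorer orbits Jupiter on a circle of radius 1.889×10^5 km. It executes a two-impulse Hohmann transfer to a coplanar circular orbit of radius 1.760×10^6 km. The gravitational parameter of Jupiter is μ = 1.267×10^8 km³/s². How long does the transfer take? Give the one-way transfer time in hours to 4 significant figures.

t = 74.58 hours

Semi-major axis of the transfer orbit: a_t = (1.889×10^5 + 1.760×10^6)/2 = 9.7445×10^5 km.
Half the transfer-orbit period gives t = π√(a_t³/μ) = 2.685×10^5 s.
Converting: 2.685×10^5 s ÷ 3600 s/hour = 74.58 hours.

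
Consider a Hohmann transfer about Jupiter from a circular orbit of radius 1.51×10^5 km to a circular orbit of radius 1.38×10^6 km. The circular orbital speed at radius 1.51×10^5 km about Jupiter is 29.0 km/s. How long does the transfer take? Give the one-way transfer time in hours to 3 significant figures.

From the circular-orbit relation v² = μ/r at r = 1.51×10^5 km: μ = v²r = (29.0)² × 1.51×10^5 = 1.26991×10^8 km³/s².
The Hohmann ellipse has a_t = (r₁ + r₂)/2 = 7.655×10^5 km.
Half the transfer-orbit period gives t = π√(a_t³/μ) = 1.867×10^5 s.
Converting: 1.867×10^5 s ÷ 3600 s/hour = 51.9 hours.

t = 51.9 hours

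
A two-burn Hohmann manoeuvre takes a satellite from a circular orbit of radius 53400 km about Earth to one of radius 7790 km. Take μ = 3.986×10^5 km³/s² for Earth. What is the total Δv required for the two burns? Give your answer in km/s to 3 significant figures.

The Hohmann ellipse has a_t = (r₁ + r₂)/2 = 30595 km.
At r₁ the circular-orbit speed is v₁ = √(μ/r₁) = 2.7321 km/s.
Transfer-orbit speed at r₁ (vis-viva equation): v_a = √[μ(2/r₁ − 1/a_t)] = 1.3786 km/s.
First burn Δv₁ = |v_a − v₁| = 1.3535 km/s.
Circular speed at r₂: v₂ = √(μ/r₂) = 7.1532 km/s.
Transfer-orbit speed at r₂: v_p = √[μ(2/r₂ − 1/a_t)] = 9.4503 km/s.
Second burn Δv₂ = |v₂ − v_p| = 2.2971 km/s.
Total Δv = Δv₁ + Δv₂ = 3.651 km/s.

Δv = 3.65 km/s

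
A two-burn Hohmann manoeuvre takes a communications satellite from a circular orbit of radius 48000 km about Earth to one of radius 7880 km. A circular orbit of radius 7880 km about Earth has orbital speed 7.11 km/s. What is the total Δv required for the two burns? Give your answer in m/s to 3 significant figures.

From the circular-orbit relation v² = μ/r at r = 7880 km: μ = v²r = (7.11)² × 7880 = 3.98351×10^5 km³/s².
Semi-major axis of the transfer orbit: a_t = (48000 + 7880)/2 = 27940 km.
At r₁ the circular-orbit speed is v₁ = √(μ/r₁) = 2.881 km/s.
Transfer-orbit speed at r₁ (vis-viva): v_a = √[μ(2/r₁ − 1/a_t)] = 1.530 km/s.
First burn Δv₁ = |v_a − v₁| = 1.351 km/s.
At r₂, v₂ = √(μ/r₂) = 7.110 km/s.
Transfer-orbit speed at r₂: v_p = √[μ(2/r₂ − 1/a_t)] = 9.319 km/s.
Second burn Δv₂ = |v₂ − v_p| = 2.209 km/s.
Δv = Δv₁ + Δv₂ = 1.351 + 2.209 = 3.560 km/s.

Δv = 3560 m/s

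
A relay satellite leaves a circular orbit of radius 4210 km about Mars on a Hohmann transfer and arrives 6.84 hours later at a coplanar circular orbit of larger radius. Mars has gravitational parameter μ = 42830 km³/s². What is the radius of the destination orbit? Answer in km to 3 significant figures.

Transfer time t = 6.84 hours = 24624 s, and t = π√(a_t³/μ).
So a_t = (μ t²/π²)^(1/3) = (42830 × (24624)² / π²)^(1/3) = 13806 km.
Since a_t = (r₁ + r₂)/2, r₂ = 2a_t − r₁ = 2×13806 − 4210 = 23402 km.

r₂ = 23400 km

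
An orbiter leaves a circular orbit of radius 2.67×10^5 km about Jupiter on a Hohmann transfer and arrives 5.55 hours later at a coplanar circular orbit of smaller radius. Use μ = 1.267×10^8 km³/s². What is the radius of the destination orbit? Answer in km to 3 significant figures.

Transfer time t = 5.55 hours = 19980 s, and t = π√(a_t³/μ).
So a_t = (μ t²/π²)^(1/3) = (1.267×10^8 × (19980)² / π²)^(1/3) = 1.7241×10^5 km.
Since a_t = (r₁ + r₂)/2, r₂ = 2a_t − r₁ = 2×1.7241×10^5 − 2.670×10^5 = 77820 km.

r₂ = 77800 km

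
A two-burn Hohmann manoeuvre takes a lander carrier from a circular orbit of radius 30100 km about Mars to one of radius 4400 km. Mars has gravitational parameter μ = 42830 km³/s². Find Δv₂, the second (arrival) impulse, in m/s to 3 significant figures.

The Hohmann ellipse has a_t = (r₁ + r₂)/2 = 17250 km.
Circular speed at r = 4400 km: v_c = √(μ/r) = 3.120 km/s.
Transfer-orbit speed at the same r (vis-viva, a = a_t): v_t = √[μ(2/r − 1/a_t)] = 4.121 km/s.
Δv₂ = |v_t − v_c| = |4.121 − 3.120| = 1.001 km/s.

Δv₂ = 1000 m/s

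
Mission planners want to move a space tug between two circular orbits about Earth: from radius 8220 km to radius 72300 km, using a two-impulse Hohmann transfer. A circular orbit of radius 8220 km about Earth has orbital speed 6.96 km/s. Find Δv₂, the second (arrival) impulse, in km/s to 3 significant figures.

Δv₂ = 1.29 km/s

From the circular-orbit relation v² = μ/r at r = 8220 km: μ = v²r = (6.96)² × 8220 = 3.98190×10^5 km³/s².
The Hohmann ellipse has a_t = (r₁ + r₂)/2 = 40260 km.
On the circular orbit at r = 72300 km, v_c = √(μ/r) = 2.3468 km/s.
Transfer-orbit speed at the same r (vis-viva, a = a_t): v_t = √[μ(2/r − 1/a_t)] = 1.0604 km/s.
Δv₂ = |v_t − v_c| = |1.0604 − 2.3468| = 1.286 km/s.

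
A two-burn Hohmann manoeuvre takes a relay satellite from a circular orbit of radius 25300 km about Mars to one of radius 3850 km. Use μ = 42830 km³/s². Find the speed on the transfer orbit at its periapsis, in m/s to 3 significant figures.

v = 4390 m/s

The Hohmann ellipse has a_t = (r₁ + r₂)/2 = 14575 km.
At periapsis, r = 3850 km.
Applying v² = μ(2/r − 1/a_t): v = 4.394 km/s.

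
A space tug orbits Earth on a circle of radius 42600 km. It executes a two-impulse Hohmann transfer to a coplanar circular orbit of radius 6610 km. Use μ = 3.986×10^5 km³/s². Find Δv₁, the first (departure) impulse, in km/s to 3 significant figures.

Transfer-ellipse semi-major axis a_t = (r₁ + r₂)/2 = (42600 + 6610)/2 = 24605 km.
Circular speed at r = 42600 km: v_c = √(μ/r) = 3.0589 km/s.
Transfer-orbit speed at the same r (vis-viva, a = a_t): v_t = √[μ(2/r − 1/a_t)] = 1.5855 km/s.
Δv₁ = |v_t − v_c| = |1.5855 − 3.0589| = 1.473 km/s.

Δv₁ = 1.47 km/s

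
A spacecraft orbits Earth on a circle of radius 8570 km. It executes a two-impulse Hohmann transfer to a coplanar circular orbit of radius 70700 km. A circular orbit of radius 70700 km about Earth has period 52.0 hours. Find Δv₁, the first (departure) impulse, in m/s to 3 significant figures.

Δv₁ = 2290 m/s

From Kepler's third law T² = 4π²r³/μ at r = 70700 km, T = 52.0 hours = 52.0 × 3600 s = 1.872×10^5 s: μ = 4π²r³/T² = 3.98113×10^5 km³/s².
The Hohmann ellipse has a_t = (r₁ + r₂)/2 = 39635 km.
Circular speed at r = 8570 km: v_c = √(μ/r) = 6.816 km/s.
Transfer-orbit speed at the same r (vis-viva, a = a_t): v_t = √[μ(2/r − 1/a_t)] = 9.103 km/s.
Δv₁ = |v_t − v_c| = |9.103 − 6.816| = 2.287 km/s.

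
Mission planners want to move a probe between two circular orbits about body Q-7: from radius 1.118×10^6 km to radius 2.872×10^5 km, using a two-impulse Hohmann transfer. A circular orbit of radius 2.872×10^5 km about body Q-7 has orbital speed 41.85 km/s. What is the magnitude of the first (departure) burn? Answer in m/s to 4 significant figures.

From the circular-orbit relation v² = μ/r at r = 2.872×10^5 km: μ = v²r = (41.85)² × 2.872×10^5 = 5.03009×10^8 km³/s².
Transfer-ellipse semi-major axis a_t = (r₁ + r₂)/2 = (1.118×10^6 + 2.872×10^5)/2 = 7.026×10^5 km.
On the circular orbit at r = 1.118×10^6 km, v_c = √(μ/r) = 21.21 km/s.
Vis-viva on the transfer ellipse at r = 1.118×10^6 km gives v_t = √[μ(2/r − 1/a_t)] = 13.56 km/s.
Δv₁ = |v_t − v_c| = |13.56 − 21.21| = 7.650 km/s.

Δv₁ = 7650 m/s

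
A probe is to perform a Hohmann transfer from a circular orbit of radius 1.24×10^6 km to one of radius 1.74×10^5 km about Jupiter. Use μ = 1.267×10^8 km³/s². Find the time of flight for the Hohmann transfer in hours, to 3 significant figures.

Semi-major axis of the transfer orbit: a_t = (1.240×10^6 + 1.740×10^5)/2 = 7.070×10^5 km.
By Kepler's third law the transfer-orbit period is T = 2π√(a_t³/μ), so t = T/2 = 1.659×10^5 s.
Converting: 1.659×10^5 s ÷ 3600 s/hour = 46.1 hours.

t = 46.1 hours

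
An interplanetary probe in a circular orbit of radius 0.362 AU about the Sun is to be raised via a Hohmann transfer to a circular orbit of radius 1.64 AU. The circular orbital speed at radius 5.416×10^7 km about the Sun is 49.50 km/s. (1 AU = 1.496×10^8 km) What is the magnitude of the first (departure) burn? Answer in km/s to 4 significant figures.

Δv₁ = 13.86 km/s

From the circular-orbit relation v² = μ/r at r = 5.416×10^7 km: μ = v²r = (49.50)² × 5.416×10^7 = 1.32706×10^11 km³/s².
In km: r₁ = 0.362 × 1.496×10^8 = 5.41552×10^7 km; r₂ = 1.64 × 1.496×10^8 = 2.45344×10^8 km.
The Hohmann ellipse has a_t = (r₁ + r₂)/2 = 1.497496×10^8 km.
Circular speed at r = 5.41552×10^7 km: v_c = √(μ/r) = 49.50 km/s.
Transfer-orbit speed at the same r (vis-viva, a = a_t): v_t = √[μ(2/r − 1/a_t)] = 63.36 km/s.
Δv₁ = |v_t − v_c| = |63.36 − 49.50| = 13.86 km/s.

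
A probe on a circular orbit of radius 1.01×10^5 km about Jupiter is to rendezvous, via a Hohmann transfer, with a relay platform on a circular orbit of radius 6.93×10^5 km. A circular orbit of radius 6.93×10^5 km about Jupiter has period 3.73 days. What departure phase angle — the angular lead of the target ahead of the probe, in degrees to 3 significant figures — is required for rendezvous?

From Kepler's third law T² = 4π²r³/μ at r = 6.93×10^5 km, T = 3.73 days = 3.73 × 86400 s = 3.22272×10^5 s: μ = 4π²r³/T² = 1.26507×10^8 km³/s².
Transfer-ellipse semi-major axis a_t = (r₁ + r₂)/2 = (1.010×10^5 + 6.930×10^5)/2 = 3.970×10^5 km.
Transfer time t = π√(a_t³/μ) = 69868 s.
Target angular speed ω₂ = √(μ/r₂³) = 1.9497×10^-5 rad/s.
Angle swept by the target during transfer: ω₂·t = 1.3622 rad = 78.05°.
Arrival is 180° from departure on the ellipse, so φ = 180° − 78.05° = 102°.

φ = 102°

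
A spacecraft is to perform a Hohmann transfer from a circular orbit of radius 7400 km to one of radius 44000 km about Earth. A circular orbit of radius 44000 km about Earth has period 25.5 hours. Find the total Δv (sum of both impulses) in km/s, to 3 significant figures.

Δv = 3.66 km/s

From Kepler's third law T² = 4π²r³/μ at r = 44000 km, T = 25.5 hours = 25.5 × 3600 s = 91800 s: μ = 4π²r³/T² = 3.99055×10^5 km³/s².
The Hohmann ellipse has a_t = (r₁ + r₂)/2 = 25700 km.
Circular speed at r₁: v₁ = √(μ/r₁) = √(3.99055×10^5/7400) = 7.3435 km/s.
Transfer-orbit speed at r₁ (vis-viva equation): v_p = √[μ(2/r₁ − 1/a_t)] = 9.6086 km/s.
First burn Δv₁ = |v_p − v₁| = 2.265 km/s.
At r₂, v₂ = √(μ/r₂) = 3.012 km/s.
Transfer-orbit speed at r₂: v_a = √[μ(2/r₂ − 1/a_t)] = 1.616 km/s.
Second burn Δv₂ = |v₂ − v_a| = 1.396 km/s.
Δv = Δv₁ + Δv₂ = 2.265 + 1.396 = 3.661 km/s.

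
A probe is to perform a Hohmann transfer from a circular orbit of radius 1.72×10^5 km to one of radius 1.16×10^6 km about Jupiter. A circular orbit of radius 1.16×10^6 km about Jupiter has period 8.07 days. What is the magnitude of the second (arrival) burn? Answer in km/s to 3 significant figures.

From Kepler's third law T² = 4π²r³/μ at r = 1.16×10^6 km, T = 8.07 days = 8.07 × 86400 s = 6.97248×10^5 s: μ = 4π²r³/T² = 1.26753×10^8 km³/s².
The Hohmann ellipse has a_t = (r₁ + r₂)/2 = 6.660×10^5 km.
Circular speed at r = 1.160×10^6 km: v_c = √(μ/r) = 10.453 km/s.
Transfer-orbit speed at the same r (vis-viva, a = a_t): v_t = √[μ(2/r − 1/a_t)] = 5.3122 km/s.
Δv₂ = |v_t − v_c| = |5.3122 − 10.453| = 5.141 km/s.

Δv₂ = 5.14 km/s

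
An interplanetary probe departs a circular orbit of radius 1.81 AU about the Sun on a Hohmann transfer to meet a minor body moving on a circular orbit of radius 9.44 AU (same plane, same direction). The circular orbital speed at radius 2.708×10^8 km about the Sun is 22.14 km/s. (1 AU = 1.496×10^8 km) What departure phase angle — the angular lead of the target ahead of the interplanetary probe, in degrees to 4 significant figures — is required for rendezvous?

From the circular-orbit relation v² = μ/r at r = 2.708×10^8 km: μ = v²r = (22.14)² × 2.708×10^8 = 1.32741×10^11 km³/s².
In km: r₁ = 1.81 × 1.496×10^8 = 2.70776×10^8 km; r₂ = 9.44 × 1.496×10^8 = 1.412224×10^9 km.
The Hohmann ellipse has a_t = (r₁ + r₂)/2 = 8.415×10^8 km.
Transfer time t = π√(a_t³/μ) = 2.105×10^8 s.
Target angular speed ω₂ = √(μ/r₂³) = 6.865×10^-9 rad/s.
Angle swept by the target during transfer: ω₂·t = 1.445 rad = 82.79°.
The interplanetary probe traverses 180° on the transfer ellipse, so the target must lead by 180° − 82.79° = 97.21°.

φ = 97.21°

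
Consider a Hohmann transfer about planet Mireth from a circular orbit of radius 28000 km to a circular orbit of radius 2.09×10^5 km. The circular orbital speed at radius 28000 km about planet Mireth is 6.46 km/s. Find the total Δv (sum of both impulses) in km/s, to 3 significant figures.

From the circular-orbit relation v² = μ/r at r = 28000 km: μ = v²r = (6.46)² × 28000 = 1.16848×10^6 km³/s².
Semi-major axis of the transfer orbit: a_t = (28000 + 2.090×10^5)/2 = 1.185×10^5 km.
Circular speed at r₁: v₁ = √(μ/r₁) = √(1.16848×10^6/28000) = 6.460 km/s.
Transfer-orbit speed at r₁ (v² = μ(2/r − 1/a)): v_p = √[μ(2/r₁ − 1/a_t)] = 8.579 km/s.
First burn Δv₁ = |v_p − v₁| = 2.119 km/s.
At r₂, v₂ = √(μ/r₂) = 2.364 km/s.
Transfer-orbit speed at r₂: v_a = √[μ(2/r₂ − 1/a_t)] = 1.149 km/s.
Second burn Δv₂ = |v₂ − v_a| = 1.215 km/s.
Total Δv = Δv₁ + Δv₂ = 3.334 km/s.

Δv = 3.33 km/s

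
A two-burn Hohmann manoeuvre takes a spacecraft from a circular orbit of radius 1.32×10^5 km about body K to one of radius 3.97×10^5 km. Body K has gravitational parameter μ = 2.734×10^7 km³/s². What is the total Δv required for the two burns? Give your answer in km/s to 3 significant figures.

Δv = 5.68 km/s

The Hohmann ellipse has a_t = (r₁ + r₂)/2 = 2.645×10^5 km.
At r₁ the circular-orbit speed is v₁ = √(μ/r₁) = 14.39 km/s.
Transfer-orbit speed at r₁ (vis-viva equation): v_p = √[μ(2/r₁ − 1/a_t)] = 17.63 km/s.
First burn Δv₁ = |v_p − v₁| = 3.240 km/s.
At r₂, v₂ = √(μ/r₂) = 8.2986 km/s.
Transfer-orbit speed at r₂: v_a = √[μ(2/r₂ − 1/a_t)] = 5.8624 km/s.
Second burn Δv₂ = |v₂ − v_a| = 2.436 km/s.
Total Δv = Δv₁ + Δv₂ = 5.676 km/s.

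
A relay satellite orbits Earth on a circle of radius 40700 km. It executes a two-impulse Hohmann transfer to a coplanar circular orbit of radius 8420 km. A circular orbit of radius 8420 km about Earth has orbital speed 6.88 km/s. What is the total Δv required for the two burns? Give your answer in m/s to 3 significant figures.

From the circular-orbit relation v² = μ/r at r = 8420 km: μ = v²r = (6.88)² × 8420 = 3.98556×10^5 km³/s².
Semi-major axis of the transfer orbit: a_t = (40700 + 8420)/2 = 24560 km.
Circular speed at r₁: v₁ = √(μ/r₁) = √(3.98556×10^5/40700) = 3.129 km/s.
On the transfer ellipse at r₁, v² = μ(2/r − 1/a) gives v_a = √[μ(2/r₁ − 1/a_t)] = 1.832 km/s.
First burn Δv₁ = |v_a − v₁| = 1.297 km/s.
At r₂, v₂ = √(μ/r₂) = 6.880 km/s.
Transfer-orbit speed at r₂: v_p = √[μ(2/r₂ − 1/a_t)] = 8.857 km/s.
Second burn Δv₂ = |v₂ − v_p| = 1.977 km/s.
Total Δv = Δv₁ + Δv₂ = 3.274 km/s.

Δv = 3270 m/s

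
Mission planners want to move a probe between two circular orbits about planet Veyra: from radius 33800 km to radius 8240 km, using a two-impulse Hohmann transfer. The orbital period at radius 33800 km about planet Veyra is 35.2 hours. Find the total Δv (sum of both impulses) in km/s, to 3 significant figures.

Δv = 1.54 km/s

From Kepler's third law T² = 4π²r³/μ at r = 33800 km, T = 35.2 hours = 35.2 × 3600 s = 1.2672×10^5 s: μ = 4π²r³/T² = 94933.5 km³/s².
Transfer-ellipse semi-major axis a_t = (r₁ + r₂)/2 = (33800 + 8240)/2 = 21020 km.
At r₁ the circular-orbit speed is v₁ = √(μ/r₁) = 1.6759127 km/s.
On the transfer ellipse at r₁, vis-viva equation gives v_a = √[μ(2/r₁ − 1/a_t)] = 1.0492975 km/s.
First burn Δv₁ = |v_a − v₁| = 0.62662 km/s.
Circular speed at r₂: v₂ = √(μ/r₂) = 3.39427 km/s.
Transfer-orbit speed at r₂: v_p = √[μ(2/r₂ − 1/a_t)] = 4.30416 km/s.
Second burn Δv₂ = |v₂ − v_p| = 0.90989 km/s.
Total Δv = Δv₁ + Δv₂ = 1.537 km/s.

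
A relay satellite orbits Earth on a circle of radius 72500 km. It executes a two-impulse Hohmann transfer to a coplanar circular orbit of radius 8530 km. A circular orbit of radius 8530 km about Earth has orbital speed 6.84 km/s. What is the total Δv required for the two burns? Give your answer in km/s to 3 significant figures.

Δv = 3.58 km/s

From the circular-orbit relation v² = μ/r at r = 8530 km: μ = v²r = (6.84)² × 8530 = 3.99081×10^5 km³/s².
Semi-major axis of the transfer orbit: a_t = (72500 + 8530)/2 = 40515 km.
At r₁ the circular-orbit speed is v₁ = √(μ/r₁) = 2.3462 km/s.
On the transfer ellipse at r₁, v² = μ(2/r − 1/a) gives v_a = √[μ(2/r₁ − 1/a_t)] = 1.0765 km/s.
First burn Δv₁ = |v_a − v₁| = 1.270 km/s.
Circular speed at r₂: v₂ = √(μ/r₂) = 6.840 km/s.
Transfer-orbit speed at r₂: v_p = √[μ(2/r₂ − 1/a_t)] = 9.150 km/s.
Second burn Δv₂ = |v₂ − v_p| = 2.310 km/s.
Δv = Δv₁ + Δv₂ = 1.270 + 2.310 = 3.580 km/s.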